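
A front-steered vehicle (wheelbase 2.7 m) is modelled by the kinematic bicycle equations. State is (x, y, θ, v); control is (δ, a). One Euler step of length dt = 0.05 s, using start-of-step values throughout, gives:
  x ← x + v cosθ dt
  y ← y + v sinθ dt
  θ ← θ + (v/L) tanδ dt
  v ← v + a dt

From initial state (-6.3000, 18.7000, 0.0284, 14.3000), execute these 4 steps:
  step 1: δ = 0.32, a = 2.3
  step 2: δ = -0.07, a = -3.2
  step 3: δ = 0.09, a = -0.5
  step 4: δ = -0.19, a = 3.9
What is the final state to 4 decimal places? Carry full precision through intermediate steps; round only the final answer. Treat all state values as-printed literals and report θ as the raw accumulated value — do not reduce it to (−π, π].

(-3.4538, 18.9592, 0.0706, 14.4250)

after step 1 (δ=0.32, a=2.3): (-5.585288, 18.720303, 0.116157, 14.415000)
after step 2 (δ=-0.07, a=-3.2): (-4.869395, 18.803835, 0.097440, 14.255000)
after step 3 (δ=0.09, a=-0.5): (-4.160026, 18.873176, 0.121263, 14.230000)
after step 4 (δ=-0.19, a=3.9): (-3.453751, 18.959243, 0.070583, 14.425000)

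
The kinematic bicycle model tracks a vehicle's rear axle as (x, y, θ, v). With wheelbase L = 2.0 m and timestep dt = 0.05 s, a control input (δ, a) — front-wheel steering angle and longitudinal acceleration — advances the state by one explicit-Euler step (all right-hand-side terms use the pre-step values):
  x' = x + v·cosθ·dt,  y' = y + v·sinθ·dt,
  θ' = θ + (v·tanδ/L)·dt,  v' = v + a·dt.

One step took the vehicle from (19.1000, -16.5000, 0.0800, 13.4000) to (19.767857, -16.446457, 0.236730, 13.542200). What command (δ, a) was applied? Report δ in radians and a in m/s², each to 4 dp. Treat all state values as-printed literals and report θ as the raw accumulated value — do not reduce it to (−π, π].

δ = 0.4376, a = 2.8440

a = (v'−v)/dt = (0.142200)/0.05 = 2.8440
Δθ = θ'−θ = 0.156730;  (v·dt/L) = 13.4000·0.05/2.0 = 0.335000
tan δ = Δθ·L/(v·dt) = 0.467851  →  δ = 0.4376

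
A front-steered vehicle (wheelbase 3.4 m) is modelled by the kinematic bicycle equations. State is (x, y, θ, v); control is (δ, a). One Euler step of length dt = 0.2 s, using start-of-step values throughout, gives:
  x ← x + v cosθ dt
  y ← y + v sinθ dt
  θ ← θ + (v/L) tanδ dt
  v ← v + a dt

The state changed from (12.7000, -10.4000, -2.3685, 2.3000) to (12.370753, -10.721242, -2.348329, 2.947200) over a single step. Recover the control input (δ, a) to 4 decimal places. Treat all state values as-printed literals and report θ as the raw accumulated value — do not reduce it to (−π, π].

a = (v'−v)/dt = (0.647200)/0.2 = 3.2360
Δθ = θ'−θ = 0.020171;  (v·dt/L) = 2.3000·0.2/3.4 = 0.135294
tan δ = Δθ·L/(v·dt) = 0.149090  →  δ = 0.1480

δ = 0.1480, a = 3.2360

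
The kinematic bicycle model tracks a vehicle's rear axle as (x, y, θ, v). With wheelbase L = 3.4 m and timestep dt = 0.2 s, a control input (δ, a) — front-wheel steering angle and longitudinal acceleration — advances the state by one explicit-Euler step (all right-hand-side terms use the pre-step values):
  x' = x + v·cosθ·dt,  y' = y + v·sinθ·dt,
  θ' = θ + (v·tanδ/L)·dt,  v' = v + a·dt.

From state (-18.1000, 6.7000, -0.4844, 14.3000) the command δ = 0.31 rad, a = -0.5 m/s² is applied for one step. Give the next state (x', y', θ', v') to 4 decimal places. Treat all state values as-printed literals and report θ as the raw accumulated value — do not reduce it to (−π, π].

(-15.5690, 5.3682, -0.2149, 14.2000)

x' = -18.1000 + 14.3000·cos(-0.4844)·0.2 = -15.5690
y' = 6.7000 + 14.3000·sin(-0.4844)·0.2 = 5.3682
θ' = -0.4844 + (14.3000/3.4)·tan(0.31)·0.2 = -0.2149
v' = 14.3000 − 0.5000·0.2 = 14.2000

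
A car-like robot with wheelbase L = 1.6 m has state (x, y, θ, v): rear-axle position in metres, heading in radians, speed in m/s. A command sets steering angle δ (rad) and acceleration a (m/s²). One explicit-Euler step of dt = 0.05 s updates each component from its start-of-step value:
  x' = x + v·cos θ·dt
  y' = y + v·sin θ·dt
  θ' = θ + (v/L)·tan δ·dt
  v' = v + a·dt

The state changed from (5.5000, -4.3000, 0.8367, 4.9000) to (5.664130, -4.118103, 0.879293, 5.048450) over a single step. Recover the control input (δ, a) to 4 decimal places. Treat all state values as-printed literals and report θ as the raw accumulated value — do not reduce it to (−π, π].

a = (v'−v)/dt = (0.148450)/0.05 = 2.9690
Δθ = θ'−θ = 0.042593;  (v·dt/L) = 4.9000·0.05/1.6 = 0.153125
tan δ = Δθ·L/(v·dt) = 0.278158  →  δ = 0.2713

δ = 0.2713, a = 2.9690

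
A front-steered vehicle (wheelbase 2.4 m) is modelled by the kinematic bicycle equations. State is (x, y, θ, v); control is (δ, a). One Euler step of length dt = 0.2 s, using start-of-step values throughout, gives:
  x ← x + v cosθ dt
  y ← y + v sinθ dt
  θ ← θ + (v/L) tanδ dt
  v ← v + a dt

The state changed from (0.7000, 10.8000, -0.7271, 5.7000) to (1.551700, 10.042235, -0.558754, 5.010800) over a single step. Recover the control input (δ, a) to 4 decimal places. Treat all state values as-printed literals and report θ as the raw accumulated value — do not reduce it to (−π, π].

a = (v'−v)/dt = (-0.689200)/0.2 = -3.4460
Δθ = θ'−θ = 0.168346;  (v·dt/L) = 5.7000·0.2/2.4 = 0.475000
tan δ = Δθ·L/(v·dt) = 0.354413  →  δ = 0.3406

δ = 0.3406, a = -3.4460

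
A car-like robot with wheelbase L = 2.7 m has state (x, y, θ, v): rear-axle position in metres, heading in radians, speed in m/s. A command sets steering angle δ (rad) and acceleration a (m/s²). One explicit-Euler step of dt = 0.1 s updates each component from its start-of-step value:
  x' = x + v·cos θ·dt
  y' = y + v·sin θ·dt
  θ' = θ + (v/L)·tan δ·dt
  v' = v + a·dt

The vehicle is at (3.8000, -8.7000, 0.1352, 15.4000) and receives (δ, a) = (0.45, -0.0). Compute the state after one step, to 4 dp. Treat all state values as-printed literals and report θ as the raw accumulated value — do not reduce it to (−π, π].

(5.3259, -8.4924, 0.4107, 15.4000)

x' = 3.8000 + 15.4000·cos(0.1352)·0.1 = 5.3259
y' = -8.7000 + 15.4000·sin(0.1352)·0.1 = -8.4924
θ' = 0.1352 + (15.4000/2.7)·tan(0.45)·0.1 = 0.4107
v' = 15.4000 + 0.0000·0.1 = 15.4000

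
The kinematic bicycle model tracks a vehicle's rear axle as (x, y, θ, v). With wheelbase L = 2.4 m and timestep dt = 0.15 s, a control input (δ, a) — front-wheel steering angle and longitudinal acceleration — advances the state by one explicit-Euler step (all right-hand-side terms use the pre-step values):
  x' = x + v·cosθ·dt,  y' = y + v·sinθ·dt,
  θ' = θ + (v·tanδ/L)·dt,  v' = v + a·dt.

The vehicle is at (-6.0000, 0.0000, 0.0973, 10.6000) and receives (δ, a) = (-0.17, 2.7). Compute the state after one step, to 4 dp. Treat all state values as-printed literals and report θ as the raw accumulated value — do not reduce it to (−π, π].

(-4.4175, 0.1545, -0.0164, 11.0050)

x' = -6.0000 + 10.6000·cos(0.0973)·0.15 = -4.4175
y' = 0.0000 + 10.6000·sin(0.0973)·0.15 = 0.1545
θ' = 0.0973 + (10.6000/2.4)·tan(-0.17)·0.15 = -0.0164
v' = 10.6000 + 2.7000·0.15 = 11.0050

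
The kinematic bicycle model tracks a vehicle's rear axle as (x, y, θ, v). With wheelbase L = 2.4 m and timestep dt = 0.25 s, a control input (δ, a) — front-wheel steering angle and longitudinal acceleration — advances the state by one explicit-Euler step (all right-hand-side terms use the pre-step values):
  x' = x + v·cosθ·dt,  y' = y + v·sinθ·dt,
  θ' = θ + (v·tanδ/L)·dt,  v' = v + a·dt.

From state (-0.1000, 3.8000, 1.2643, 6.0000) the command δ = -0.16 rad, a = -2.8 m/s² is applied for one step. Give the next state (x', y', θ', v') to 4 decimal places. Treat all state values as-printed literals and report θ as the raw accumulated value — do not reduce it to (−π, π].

x' = -0.1000 + 6.0000·cos(1.2643)·0.25 = 0.3526
y' = 3.8000 + 6.0000·sin(1.2643)·0.25 = 5.2301
θ' = 1.2643 + (6.0000/2.4)·tan(-0.16)·0.25 = 1.1634
v' = 6.0000 − 2.8000·0.25 = 5.3000

(0.3526, 5.2301, 1.1634, 5.3000)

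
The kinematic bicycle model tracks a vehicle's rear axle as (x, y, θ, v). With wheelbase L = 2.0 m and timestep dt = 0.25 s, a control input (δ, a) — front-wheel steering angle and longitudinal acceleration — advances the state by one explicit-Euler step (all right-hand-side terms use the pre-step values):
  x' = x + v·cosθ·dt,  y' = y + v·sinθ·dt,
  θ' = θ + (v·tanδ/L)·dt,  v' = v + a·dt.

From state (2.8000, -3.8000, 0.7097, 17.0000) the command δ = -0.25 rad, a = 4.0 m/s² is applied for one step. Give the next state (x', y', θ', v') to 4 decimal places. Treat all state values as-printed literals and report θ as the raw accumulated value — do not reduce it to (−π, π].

x' = 2.8000 + 17.0000·cos(0.7097)·0.25 = 6.0239
y' = -3.8000 + 17.0000·sin(0.7097)·0.25 = -1.0307
θ' = 0.7097 + (17.0000/2.0)·tan(-0.25)·0.25 = 0.1671
v' = 17.0000 + 4.0000·0.25 = 18.0000

(6.0239, -1.0307, 0.1671, 18.0000)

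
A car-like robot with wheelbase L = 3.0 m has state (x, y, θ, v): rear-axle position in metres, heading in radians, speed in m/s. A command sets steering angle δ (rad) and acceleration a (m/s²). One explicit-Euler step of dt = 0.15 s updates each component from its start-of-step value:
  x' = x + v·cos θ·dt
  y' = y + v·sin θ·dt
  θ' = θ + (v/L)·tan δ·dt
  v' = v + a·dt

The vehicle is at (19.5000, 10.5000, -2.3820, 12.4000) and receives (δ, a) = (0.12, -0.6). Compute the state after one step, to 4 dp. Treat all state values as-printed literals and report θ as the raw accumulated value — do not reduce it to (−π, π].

x' = 19.5000 + 12.4000·cos(-2.3820)·0.15 = 18.1513
y' = 10.5000 + 12.4000·sin(-2.3820)·0.15 = 9.2192
θ' = -2.3820 + (12.4000/3.0)·tan(0.12)·0.15 = -2.3072
v' = 12.4000 − 0.6000·0.15 = 12.3100

(18.1513, 9.2192, -2.3072, 12.3100)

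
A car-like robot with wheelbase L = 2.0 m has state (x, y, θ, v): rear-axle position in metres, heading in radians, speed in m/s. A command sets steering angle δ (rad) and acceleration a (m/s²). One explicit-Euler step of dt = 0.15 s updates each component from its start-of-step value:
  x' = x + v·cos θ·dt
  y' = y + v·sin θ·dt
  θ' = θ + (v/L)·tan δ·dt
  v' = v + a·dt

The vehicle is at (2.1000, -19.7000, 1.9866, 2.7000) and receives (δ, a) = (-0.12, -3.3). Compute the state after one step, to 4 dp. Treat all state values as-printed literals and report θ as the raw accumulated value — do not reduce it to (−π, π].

(1.9364, -19.3295, 1.9622, 2.2050)

x' = 2.1000 + 2.7000·cos(1.9866)·0.15 = 1.9364
y' = -19.7000 + 2.7000·sin(1.9866)·0.15 = -19.3295
θ' = 1.9866 + (2.7000/2.0)·tan(-0.12)·0.15 = 1.9622
v' = 2.7000 − 3.3000·0.15 = 2.2050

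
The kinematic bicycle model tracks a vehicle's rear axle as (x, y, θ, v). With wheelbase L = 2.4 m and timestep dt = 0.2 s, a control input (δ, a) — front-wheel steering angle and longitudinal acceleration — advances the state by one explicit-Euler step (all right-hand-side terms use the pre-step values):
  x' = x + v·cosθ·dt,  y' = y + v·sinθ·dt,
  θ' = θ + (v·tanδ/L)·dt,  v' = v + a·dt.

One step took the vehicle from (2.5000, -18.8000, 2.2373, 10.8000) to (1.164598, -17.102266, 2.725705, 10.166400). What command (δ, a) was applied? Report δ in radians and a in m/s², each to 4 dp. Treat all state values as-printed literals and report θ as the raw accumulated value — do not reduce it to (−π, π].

δ = 0.4972, a = -3.1680

a = (v'−v)/dt = (-0.633600)/0.2 = -3.1680
Δθ = θ'−θ = 0.488405;  (v·dt/L) = 10.8000·0.2/2.4 = 0.900000
tan δ = Δθ·L/(v·dt) = 0.542672  →  δ = 0.4972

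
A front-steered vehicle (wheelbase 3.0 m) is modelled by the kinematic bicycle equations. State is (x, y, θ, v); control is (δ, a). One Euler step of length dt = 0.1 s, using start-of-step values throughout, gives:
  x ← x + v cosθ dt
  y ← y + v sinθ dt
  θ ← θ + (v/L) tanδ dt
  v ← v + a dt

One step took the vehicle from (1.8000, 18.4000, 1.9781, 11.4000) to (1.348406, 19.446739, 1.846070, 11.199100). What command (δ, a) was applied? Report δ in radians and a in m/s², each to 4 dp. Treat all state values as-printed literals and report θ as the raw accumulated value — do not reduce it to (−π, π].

a = (v'−v)/dt = (-0.200900)/0.1 = -2.0090
Δθ = θ'−θ = -0.132030;  (v·dt/L) = 11.4000·0.1/3.0 = 0.380000
tan δ = Δθ·L/(v·dt) = -0.347447  →  δ = -0.3344

δ = -0.3344, a = -2.0090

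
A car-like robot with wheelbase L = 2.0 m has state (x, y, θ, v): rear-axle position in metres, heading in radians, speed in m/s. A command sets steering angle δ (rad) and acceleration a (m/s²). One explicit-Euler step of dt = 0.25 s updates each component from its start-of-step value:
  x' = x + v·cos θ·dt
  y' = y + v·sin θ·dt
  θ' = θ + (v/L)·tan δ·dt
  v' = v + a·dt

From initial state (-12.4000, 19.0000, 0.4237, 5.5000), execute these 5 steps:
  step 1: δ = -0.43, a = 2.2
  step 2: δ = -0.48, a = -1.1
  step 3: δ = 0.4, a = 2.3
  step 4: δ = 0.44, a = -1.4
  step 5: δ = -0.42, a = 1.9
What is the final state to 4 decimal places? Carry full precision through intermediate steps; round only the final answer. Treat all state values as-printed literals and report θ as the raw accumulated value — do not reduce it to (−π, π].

(-5.2851, 19.9294, 0.0586, 6.4750)

after step 1 (δ=-0.43, a=2.2): (-11.146586, 19.565312, 0.108398, 6.050000)
after step 2 (δ=-0.48, a=-1.1): (-9.642963, 19.728943, -0.285314, 5.775000)
after step 3 (δ=0.4, a=2.3): (-8.257579, 19.322587, 0.019890, 6.350000)
after step 4 (δ=0.44, a=-1.4): (-6.670393, 19.354161, 0.393572, 6.000000)
after step 5 (δ=-0.42, a=1.9): (-5.285075, 19.929395, 0.058643, 6.475000)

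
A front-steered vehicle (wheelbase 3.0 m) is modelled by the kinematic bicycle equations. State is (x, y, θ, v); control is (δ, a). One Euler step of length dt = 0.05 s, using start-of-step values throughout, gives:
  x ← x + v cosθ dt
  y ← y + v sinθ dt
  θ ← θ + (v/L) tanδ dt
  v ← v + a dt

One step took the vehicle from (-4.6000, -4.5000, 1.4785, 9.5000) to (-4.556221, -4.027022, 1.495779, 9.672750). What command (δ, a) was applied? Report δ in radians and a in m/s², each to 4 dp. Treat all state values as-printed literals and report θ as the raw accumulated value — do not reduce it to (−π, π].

δ = 0.1087, a = 3.4550

a = (v'−v)/dt = (0.172750)/0.05 = 3.4550
Δθ = θ'−θ = 0.017279;  (v·dt/L) = 9.5000·0.05/3.0 = 0.158333
tan δ = Δθ·L/(v·dt) = 0.109131  →  δ = 0.1087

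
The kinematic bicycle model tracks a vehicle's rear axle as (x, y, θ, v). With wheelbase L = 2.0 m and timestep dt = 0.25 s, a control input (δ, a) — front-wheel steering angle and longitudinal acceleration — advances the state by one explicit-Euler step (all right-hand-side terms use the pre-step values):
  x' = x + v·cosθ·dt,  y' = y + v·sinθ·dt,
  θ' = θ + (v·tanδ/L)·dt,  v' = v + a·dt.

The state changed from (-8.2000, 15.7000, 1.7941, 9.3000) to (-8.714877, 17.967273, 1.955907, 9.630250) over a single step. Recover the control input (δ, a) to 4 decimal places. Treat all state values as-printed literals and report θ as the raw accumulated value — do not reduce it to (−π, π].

a = (v'−v)/dt = (0.330250)/0.25 = 1.3210
Δθ = θ'−θ = 0.161807;  (v·dt/L) = 9.3000·0.25/2.0 = 1.162500
tan δ = Δθ·L/(v·dt) = 0.139189  →  δ = 0.1383

δ = 0.1383, a = 1.3210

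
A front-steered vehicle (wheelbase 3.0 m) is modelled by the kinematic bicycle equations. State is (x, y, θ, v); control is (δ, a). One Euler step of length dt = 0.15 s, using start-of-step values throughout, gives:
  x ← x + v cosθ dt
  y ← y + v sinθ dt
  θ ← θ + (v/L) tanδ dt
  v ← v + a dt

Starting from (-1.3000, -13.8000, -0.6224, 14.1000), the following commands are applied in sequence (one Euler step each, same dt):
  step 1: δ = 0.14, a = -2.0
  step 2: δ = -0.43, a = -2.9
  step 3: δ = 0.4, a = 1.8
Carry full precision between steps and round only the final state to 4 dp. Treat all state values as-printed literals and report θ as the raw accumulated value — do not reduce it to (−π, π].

after step 1 (δ=0.14, a=-2.0): (0.418399, -15.033017, -0.523050, 13.800000)
after step 2 (δ=-0.43, a=-2.9): (2.211639, -16.067033, -0.839499, 13.365000)
after step 3 (δ=0.4, a=1.8): (3.550483, -17.559185, -0.556967, 13.635000)

(3.5505, -17.5592, -0.5570, 13.6350)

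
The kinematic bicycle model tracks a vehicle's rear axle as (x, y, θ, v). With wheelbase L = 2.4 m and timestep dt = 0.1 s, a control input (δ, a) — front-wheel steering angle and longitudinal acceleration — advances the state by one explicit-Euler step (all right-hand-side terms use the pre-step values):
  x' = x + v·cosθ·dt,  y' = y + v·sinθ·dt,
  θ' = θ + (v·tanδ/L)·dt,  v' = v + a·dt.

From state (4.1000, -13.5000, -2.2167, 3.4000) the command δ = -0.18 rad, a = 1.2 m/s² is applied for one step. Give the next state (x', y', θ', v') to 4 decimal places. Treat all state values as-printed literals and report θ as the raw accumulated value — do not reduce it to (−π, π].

x' = 4.1000 + 3.4000·cos(-2.2167)·0.1 = 3.8953
y' = -13.5000 + 3.4000·sin(-2.2167)·0.1 = -13.7715
θ' = -2.2167 + (3.4000/2.4)·tan(-0.18)·0.1 = -2.2425
v' = 3.4000 + 1.2000·0.1 = 3.5200

(3.8953, -13.7715, -2.2425, 3.5200)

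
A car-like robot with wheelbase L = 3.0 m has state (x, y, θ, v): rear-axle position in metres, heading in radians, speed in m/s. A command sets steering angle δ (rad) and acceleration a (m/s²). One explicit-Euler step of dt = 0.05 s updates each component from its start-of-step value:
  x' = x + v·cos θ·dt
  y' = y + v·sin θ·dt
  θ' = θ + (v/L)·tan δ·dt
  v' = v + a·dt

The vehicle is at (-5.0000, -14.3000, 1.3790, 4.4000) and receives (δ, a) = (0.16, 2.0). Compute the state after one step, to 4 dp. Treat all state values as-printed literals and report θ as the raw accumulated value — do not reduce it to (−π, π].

(-4.9581, -14.0840, 1.3908, 4.5000)

x' = -5.0000 + 4.4000·cos(1.3790)·0.05 = -4.9581
y' = -14.3000 + 4.4000·sin(1.3790)·0.05 = -14.0840
θ' = 1.3790 + (4.4000/3.0)·tan(0.16)·0.05 = 1.3908
v' = 4.4000 + 2.0000·0.05 = 4.5000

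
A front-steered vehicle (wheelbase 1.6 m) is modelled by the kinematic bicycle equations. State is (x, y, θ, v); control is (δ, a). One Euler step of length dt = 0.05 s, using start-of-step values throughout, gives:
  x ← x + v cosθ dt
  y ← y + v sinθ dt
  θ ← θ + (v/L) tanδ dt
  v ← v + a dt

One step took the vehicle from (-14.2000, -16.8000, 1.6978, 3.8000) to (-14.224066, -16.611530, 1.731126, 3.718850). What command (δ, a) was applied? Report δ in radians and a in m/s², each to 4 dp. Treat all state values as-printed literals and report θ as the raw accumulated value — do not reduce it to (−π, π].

a = (v'−v)/dt = (-0.081150)/0.05 = -1.6230
Δθ = θ'−θ = 0.033326;  (v·dt/L) = 3.8000·0.05/1.6 = 0.118750
tan δ = Δθ·L/(v·dt) = 0.280640  →  δ = 0.2736

δ = 0.2736, a = -1.6230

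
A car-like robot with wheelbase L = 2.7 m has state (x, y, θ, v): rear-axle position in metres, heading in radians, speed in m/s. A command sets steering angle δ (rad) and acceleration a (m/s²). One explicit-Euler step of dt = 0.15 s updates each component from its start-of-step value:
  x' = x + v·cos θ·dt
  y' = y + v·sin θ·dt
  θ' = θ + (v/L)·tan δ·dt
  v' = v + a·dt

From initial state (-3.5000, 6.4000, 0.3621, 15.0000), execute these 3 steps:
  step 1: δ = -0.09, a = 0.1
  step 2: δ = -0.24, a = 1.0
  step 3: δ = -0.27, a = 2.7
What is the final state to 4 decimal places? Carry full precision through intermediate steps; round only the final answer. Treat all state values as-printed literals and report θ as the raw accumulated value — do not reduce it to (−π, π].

after step 1 (δ=-0.09, a=0.1): (-1.395901, 7.197037, 0.286897, 15.015000)
after step 2 (δ=-0.24, a=1.0): (0.764292, 7.834373, 0.082762, 15.165000)
after step 3 (δ=-0.27, a=2.7): (3.031256, 8.022422, -0.150406, 15.570000)

(3.0313, 8.0224, -0.1504, 15.5700)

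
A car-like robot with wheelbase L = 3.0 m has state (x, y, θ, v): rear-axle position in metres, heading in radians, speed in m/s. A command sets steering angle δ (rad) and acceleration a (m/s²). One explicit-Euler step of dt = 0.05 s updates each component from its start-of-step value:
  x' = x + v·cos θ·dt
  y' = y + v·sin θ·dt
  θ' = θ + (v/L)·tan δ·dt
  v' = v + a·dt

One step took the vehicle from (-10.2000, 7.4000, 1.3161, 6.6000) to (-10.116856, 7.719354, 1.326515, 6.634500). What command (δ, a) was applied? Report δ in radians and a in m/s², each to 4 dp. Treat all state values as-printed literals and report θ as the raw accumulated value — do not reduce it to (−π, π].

δ = 0.0944, a = 0.6900

a = (v'−v)/dt = (0.034500)/0.05 = 0.6900
Δθ = θ'−θ = 0.010415;  (v·dt/L) = 6.6000·0.05/3.0 = 0.110000
tan δ = Δθ·L/(v·dt) = 0.094682  →  δ = 0.0944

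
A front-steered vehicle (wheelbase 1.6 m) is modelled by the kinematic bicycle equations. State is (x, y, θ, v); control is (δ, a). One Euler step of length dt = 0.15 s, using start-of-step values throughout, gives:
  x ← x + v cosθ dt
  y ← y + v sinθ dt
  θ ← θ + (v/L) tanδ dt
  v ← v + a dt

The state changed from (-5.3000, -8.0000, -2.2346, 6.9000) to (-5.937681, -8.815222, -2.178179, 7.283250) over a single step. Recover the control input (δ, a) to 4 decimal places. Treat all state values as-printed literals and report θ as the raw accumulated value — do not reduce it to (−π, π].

a = (v'−v)/dt = (0.383250)/0.15 = 2.5550
Δθ = θ'−θ = 0.056421;  (v·dt/L) = 6.9000·0.15/1.6 = 0.646875
tan δ = Δθ·L/(v·dt) = 0.087221  →  δ = 0.0870

δ = 0.0870, a = 2.5550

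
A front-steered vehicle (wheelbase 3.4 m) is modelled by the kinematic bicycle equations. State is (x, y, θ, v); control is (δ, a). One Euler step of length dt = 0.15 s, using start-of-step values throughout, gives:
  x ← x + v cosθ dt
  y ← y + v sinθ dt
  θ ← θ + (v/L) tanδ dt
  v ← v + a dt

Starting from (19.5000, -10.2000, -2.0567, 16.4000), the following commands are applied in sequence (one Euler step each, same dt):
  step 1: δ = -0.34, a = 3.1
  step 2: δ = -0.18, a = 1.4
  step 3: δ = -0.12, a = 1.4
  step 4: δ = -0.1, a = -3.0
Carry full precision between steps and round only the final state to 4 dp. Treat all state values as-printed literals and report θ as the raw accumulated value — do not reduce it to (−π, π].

after step 1 (δ=-0.34, a=3.1): (18.351161, -12.375263, -2.312639, 16.865000)
after step 2 (δ=-0.18, a=1.4): (16.641942, -14.240257, -2.448032, 17.075000)
after step 3 (δ=-0.12, a=1.4): (14.672405, -15.877611, -2.538866, 17.285000)
after step 4 (δ=-0.1, a=-3.0): (12.536516, -17.347417, -2.615378, 16.835000)

(12.5365, -17.3474, -2.6154, 16.8350)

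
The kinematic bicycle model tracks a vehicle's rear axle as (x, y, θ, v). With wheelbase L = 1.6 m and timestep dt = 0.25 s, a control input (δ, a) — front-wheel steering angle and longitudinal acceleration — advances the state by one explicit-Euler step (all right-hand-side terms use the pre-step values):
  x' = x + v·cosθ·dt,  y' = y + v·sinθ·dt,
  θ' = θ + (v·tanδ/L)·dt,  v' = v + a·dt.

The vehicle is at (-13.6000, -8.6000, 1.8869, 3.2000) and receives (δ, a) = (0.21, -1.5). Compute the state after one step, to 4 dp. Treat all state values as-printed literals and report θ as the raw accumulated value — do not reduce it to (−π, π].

(-13.8487, -7.8396, 1.9935, 2.8250)

x' = -13.6000 + 3.2000·cos(1.8869)·0.25 = -13.8487
y' = -8.6000 + 3.2000·sin(1.8869)·0.25 = -7.8396
θ' = 1.8869 + (3.2000/1.6)·tan(0.21)·0.25 = 1.9935
v' = 3.2000 − 1.5000·0.25 = 2.8250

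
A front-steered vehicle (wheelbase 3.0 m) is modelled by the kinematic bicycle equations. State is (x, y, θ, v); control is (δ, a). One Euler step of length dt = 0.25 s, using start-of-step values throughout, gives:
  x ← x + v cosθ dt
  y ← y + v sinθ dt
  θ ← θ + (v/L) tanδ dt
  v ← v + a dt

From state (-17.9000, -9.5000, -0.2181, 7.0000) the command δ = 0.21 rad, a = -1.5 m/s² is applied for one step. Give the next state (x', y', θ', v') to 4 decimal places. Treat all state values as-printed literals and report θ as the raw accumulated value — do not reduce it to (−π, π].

(-16.1915, -9.8787, -0.0938, 6.6250)

x' = -17.9000 + 7.0000·cos(-0.2181)·0.25 = -16.1915
y' = -9.5000 + 7.0000·sin(-0.2181)·0.25 = -9.8787
θ' = -0.2181 + (7.0000/3.0)·tan(0.21)·0.25 = -0.0938
v' = 7.0000 − 1.5000·0.25 = 6.6250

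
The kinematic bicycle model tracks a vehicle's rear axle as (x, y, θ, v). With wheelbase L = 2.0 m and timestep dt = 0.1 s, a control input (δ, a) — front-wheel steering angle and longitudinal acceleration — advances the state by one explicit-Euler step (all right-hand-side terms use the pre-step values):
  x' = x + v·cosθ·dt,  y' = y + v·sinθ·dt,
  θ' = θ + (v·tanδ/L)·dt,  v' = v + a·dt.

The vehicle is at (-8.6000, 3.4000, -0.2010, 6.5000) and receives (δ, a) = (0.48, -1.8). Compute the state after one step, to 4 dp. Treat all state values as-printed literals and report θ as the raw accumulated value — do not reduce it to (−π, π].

x' = -8.6000 + 6.5000·cos(-0.2010)·0.1 = -7.9631
y' = 3.4000 + 6.5000·sin(-0.2010)·0.1 = 3.2702
θ' = -0.2010 + (6.5000/2.0)·tan(0.48)·0.1 = -0.0318
v' = 6.5000 − 1.8000·0.1 = 6.3200

(-7.9631, 3.2702, -0.0318, 6.3200)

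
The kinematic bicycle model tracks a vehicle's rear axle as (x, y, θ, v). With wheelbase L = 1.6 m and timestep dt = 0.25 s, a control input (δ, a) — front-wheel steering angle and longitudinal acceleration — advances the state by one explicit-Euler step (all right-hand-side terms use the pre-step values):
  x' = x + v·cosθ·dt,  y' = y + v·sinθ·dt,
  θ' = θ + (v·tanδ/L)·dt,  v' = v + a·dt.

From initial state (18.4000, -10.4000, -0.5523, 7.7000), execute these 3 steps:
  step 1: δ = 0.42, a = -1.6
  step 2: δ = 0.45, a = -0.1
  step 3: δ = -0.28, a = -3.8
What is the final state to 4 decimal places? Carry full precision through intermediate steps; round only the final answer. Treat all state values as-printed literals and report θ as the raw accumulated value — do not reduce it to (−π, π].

(23.4273, -10.5086, 0.2091, 6.3250)

after step 1 (δ=0.42, a=-1.6): (20.038791, -11.409945, -0.015017, 7.300000)
after step 2 (δ=0.45, a=-0.1): (21.863585, -11.437351, 0.535967, 7.275000)
after step 3 (δ=-0.28, a=-3.8): (23.427301, -10.508564, 0.209099, 6.325000)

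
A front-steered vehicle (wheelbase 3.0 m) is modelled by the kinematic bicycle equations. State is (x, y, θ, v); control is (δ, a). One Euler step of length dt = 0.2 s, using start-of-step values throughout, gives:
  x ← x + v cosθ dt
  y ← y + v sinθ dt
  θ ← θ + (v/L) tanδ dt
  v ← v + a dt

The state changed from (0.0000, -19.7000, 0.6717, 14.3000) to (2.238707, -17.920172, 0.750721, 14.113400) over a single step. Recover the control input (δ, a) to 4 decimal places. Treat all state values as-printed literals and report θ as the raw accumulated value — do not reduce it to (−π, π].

a = (v'−v)/dt = (-0.186600)/0.2 = -0.9330
Δθ = θ'−θ = 0.079021;  (v·dt/L) = 14.3000·0.2/3.0 = 0.953333
tan δ = Δθ·L/(v·dt) = 0.082889  →  δ = 0.0827

δ = 0.0827, a = -0.9330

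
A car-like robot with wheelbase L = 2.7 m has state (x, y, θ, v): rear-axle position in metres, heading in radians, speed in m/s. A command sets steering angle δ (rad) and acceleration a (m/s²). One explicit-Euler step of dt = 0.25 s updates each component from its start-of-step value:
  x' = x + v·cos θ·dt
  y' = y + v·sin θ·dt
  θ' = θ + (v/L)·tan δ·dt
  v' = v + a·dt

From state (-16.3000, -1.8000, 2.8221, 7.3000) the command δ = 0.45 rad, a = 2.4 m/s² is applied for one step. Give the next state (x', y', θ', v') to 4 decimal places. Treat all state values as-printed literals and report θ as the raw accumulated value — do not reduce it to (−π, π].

x' = -16.3000 + 7.3000·cos(2.8221)·0.25 = -18.0326
y' = -1.8000 + 7.3000·sin(2.8221)·0.25 = -1.2268
θ' = 2.8221 + (7.3000/2.7)·tan(0.45)·0.25 = 3.1486
v' = 7.3000 + 2.4000·0.25 = 7.9000

(-18.0326, -1.2268, 3.1486, 7.9000)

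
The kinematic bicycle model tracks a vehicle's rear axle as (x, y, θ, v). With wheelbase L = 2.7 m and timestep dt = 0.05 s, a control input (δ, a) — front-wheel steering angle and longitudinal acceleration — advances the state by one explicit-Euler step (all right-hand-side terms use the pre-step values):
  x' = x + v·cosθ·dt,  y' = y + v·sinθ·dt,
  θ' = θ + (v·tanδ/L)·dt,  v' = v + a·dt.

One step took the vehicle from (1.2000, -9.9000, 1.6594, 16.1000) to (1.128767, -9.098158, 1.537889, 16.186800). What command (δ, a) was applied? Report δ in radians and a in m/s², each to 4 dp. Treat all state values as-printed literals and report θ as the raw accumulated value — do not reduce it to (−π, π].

a = (v'−v)/dt = (0.086800)/0.05 = 1.7360
Δθ = θ'−θ = -0.121511;  (v·dt/L) = 16.1000·0.05/2.7 = 0.298148
tan δ = Δθ·L/(v·dt) = -0.407552  →  δ = -0.3870

δ = -0.3870, a = 1.7360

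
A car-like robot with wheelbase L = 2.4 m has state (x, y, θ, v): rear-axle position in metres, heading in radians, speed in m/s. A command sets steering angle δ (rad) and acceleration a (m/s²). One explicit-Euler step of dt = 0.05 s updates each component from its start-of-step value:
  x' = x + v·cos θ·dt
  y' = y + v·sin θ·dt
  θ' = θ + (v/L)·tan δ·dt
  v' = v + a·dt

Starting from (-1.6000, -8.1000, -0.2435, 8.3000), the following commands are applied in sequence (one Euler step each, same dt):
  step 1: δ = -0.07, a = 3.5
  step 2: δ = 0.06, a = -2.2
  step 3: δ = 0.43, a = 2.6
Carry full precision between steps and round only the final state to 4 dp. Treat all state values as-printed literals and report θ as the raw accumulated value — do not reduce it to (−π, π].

after step 1 (δ=-0.07, a=3.5): (-1.197242, -8.200057, -0.255624, 8.475000)
after step 2 (δ=0.06, a=-2.2): (-0.787262, -8.307202, -0.245017, 8.365000)
after step 3 (δ=0.43, a=2.6): (-0.381504, -8.408658, -0.165093, 8.495000)

(-0.3815, -8.4087, -0.1651, 8.4950)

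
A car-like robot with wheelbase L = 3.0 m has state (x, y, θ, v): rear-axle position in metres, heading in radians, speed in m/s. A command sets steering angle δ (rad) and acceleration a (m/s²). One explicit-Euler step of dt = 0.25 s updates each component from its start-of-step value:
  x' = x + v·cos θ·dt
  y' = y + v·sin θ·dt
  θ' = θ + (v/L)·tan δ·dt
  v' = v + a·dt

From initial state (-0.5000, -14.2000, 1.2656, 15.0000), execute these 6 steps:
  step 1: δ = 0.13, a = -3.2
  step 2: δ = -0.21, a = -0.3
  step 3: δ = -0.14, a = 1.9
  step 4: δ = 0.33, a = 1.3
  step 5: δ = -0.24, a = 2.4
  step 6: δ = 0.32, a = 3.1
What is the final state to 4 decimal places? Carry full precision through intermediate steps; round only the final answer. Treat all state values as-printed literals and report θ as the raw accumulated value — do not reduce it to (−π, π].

(6.6341, 6.4367, 1.5520, 16.3000)

after step 1 (δ=0.13, a=-3.2): (0.626802, -10.623295, 1.429022, 14.200000)
after step 2 (δ=-0.21, a=-0.3): (1.128417, -7.108913, 1.176803, 14.125000)
after step 3 (δ=-0.14, a=1.9): (2.483989, -3.848215, 1.010926, 14.600000)
after step 4 (δ=0.33, a=1.3): (4.422417, -0.755482, 1.427665, 14.925000)
after step 5 (δ=-0.24, a=2.4): (4.954655, 2.937613, 1.123298, 15.525000)
after step 6 (δ=0.32, a=3.1): (6.634115, 6.436686, 1.552034, 16.300000)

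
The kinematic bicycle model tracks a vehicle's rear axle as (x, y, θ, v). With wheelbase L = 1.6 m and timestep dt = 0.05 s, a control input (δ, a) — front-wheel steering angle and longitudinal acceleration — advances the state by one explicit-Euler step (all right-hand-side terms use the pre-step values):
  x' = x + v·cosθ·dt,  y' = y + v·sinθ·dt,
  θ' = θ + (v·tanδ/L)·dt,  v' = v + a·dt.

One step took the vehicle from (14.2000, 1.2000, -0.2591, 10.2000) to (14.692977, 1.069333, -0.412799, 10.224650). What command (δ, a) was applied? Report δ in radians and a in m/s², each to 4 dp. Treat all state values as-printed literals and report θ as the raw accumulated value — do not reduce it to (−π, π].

a = (v'−v)/dt = (0.024650)/0.05 = 0.4930
Δθ = θ'−θ = -0.153699;  (v·dt/L) = 10.2000·0.05/1.6 = 0.318750
tan δ = Δθ·L/(v·dt) = -0.482193  →  δ = -0.4493

δ = -0.4493, a = 0.4930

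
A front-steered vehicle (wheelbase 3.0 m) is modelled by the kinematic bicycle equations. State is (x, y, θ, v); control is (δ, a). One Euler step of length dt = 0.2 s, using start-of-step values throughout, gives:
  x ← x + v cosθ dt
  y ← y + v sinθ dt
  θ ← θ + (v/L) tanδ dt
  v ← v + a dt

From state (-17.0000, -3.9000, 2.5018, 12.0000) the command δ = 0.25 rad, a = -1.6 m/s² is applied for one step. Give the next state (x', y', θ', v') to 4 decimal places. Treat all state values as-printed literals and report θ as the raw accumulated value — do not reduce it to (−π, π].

(-18.9253, -2.4671, 2.7061, 11.6800)

x' = -17.0000 + 12.0000·cos(2.5018)·0.2 = -18.9253
y' = -3.9000 + 12.0000·sin(2.5018)·0.2 = -2.4671
θ' = 2.5018 + (12.0000/3.0)·tan(0.25)·0.2 = 2.7061
v' = 12.0000 − 1.6000·0.2 = 11.6800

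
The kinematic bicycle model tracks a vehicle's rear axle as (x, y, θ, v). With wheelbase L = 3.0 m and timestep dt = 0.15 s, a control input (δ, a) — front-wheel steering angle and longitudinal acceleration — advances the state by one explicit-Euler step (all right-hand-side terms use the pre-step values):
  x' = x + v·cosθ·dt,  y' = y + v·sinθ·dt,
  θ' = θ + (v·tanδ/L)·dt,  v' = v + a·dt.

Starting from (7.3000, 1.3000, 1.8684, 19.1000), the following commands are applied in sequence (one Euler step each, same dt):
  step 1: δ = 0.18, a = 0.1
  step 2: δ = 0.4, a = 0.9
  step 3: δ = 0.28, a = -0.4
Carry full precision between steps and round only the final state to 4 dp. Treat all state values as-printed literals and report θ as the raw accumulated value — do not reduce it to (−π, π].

(2.9407, 8.4434, 2.7230, 19.1900)

after step 1 (δ=0.18, a=0.1): (6.459896, 4.039060, 2.042181, 19.115000)
after step 2 (δ=0.4, a=0.9): (5.157819, 6.593609, 2.446266, 19.250000)
after step 3 (δ=0.28, a=-0.4): (2.940669, 8.443447, 2.723037, 19.190000)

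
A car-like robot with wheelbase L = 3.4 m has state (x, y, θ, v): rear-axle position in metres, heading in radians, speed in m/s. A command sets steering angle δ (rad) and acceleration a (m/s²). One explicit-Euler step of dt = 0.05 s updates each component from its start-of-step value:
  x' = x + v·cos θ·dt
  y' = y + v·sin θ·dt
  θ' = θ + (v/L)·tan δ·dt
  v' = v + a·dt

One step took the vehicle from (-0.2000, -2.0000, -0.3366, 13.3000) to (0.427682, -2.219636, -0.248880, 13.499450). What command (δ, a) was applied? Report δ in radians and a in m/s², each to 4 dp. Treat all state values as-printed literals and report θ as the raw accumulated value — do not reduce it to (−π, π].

a = (v'−v)/dt = (0.199450)/0.05 = 3.9890
Δθ = θ'−θ = 0.087720;  (v·dt/L) = 13.3000·0.05/3.4 = 0.195588
tan δ = Δθ·L/(v·dt) = 0.448493  →  δ = 0.4216

δ = 0.4216, a = 3.9890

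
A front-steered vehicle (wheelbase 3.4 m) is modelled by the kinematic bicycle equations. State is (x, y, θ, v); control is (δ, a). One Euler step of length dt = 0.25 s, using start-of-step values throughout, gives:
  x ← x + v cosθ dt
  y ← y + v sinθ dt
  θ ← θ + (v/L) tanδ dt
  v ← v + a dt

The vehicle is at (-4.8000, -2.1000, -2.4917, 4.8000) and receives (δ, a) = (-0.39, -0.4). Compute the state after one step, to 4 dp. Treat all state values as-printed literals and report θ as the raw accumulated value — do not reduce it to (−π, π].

(-5.7554, -2.8261, -2.6368, 4.7000)

x' = -4.8000 + 4.8000·cos(-2.4917)·0.25 = -5.7554
y' = -2.1000 + 4.8000·sin(-2.4917)·0.25 = -2.8261
θ' = -2.4917 + (4.8000/3.4)·tan(-0.39)·0.25 = -2.6368
v' = 4.8000 − 0.4000·0.25 = 4.7000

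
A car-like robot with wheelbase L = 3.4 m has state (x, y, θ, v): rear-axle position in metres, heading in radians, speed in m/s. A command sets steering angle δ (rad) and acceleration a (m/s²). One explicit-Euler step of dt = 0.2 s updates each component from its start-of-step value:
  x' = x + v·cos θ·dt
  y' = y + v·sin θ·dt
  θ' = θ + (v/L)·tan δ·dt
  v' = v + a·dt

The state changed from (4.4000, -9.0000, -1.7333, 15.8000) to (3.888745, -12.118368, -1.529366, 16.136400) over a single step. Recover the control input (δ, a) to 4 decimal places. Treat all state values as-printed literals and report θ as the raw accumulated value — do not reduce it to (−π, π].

a = (v'−v)/dt = (0.336400)/0.2 = 1.6820
Δθ = θ'−θ = 0.203934;  (v·dt/L) = 15.8000·0.2/3.4 = 0.929412
tan δ = Δθ·L/(v·dt) = 0.219423  →  δ = 0.2160

δ = 0.2160, a = 1.6820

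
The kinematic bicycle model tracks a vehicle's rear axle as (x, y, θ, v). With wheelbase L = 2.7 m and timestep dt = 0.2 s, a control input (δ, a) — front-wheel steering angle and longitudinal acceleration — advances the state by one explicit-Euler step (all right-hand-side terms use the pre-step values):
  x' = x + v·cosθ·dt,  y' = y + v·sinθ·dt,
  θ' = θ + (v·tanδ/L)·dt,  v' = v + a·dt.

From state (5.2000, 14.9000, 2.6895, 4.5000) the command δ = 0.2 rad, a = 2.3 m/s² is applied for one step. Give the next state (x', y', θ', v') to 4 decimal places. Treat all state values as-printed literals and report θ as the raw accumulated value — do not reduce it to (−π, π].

(4.3904, 15.2932, 2.7571, 4.9600)

x' = 5.2000 + 4.5000·cos(2.6895)·0.2 = 4.3904
y' = 14.9000 + 4.5000·sin(2.6895)·0.2 = 15.2932
θ' = 2.6895 + (4.5000/2.7)·tan(0.2)·0.2 = 2.7571
v' = 4.5000 + 2.3000·0.2 = 4.9600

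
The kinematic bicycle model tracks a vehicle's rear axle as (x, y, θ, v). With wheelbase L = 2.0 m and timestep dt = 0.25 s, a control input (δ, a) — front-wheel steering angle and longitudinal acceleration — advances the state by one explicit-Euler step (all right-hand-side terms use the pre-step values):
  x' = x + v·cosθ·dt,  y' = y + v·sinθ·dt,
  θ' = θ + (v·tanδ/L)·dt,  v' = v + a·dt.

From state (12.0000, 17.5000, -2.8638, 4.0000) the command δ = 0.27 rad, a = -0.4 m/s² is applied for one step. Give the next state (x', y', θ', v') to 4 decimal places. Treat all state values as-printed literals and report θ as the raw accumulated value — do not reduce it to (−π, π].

x' = 12.0000 + 4.0000·cos(-2.8638)·0.25 = 11.0383
y' = 17.5000 + 4.0000·sin(-2.8638)·0.25 = 17.2258
θ' = -2.8638 + (4.0000/2.0)·tan(0.27)·0.25 = -2.7254
v' = 4.0000 − 0.4000·0.25 = 3.9000

(11.0383, 17.2258, -2.7254, 3.9000)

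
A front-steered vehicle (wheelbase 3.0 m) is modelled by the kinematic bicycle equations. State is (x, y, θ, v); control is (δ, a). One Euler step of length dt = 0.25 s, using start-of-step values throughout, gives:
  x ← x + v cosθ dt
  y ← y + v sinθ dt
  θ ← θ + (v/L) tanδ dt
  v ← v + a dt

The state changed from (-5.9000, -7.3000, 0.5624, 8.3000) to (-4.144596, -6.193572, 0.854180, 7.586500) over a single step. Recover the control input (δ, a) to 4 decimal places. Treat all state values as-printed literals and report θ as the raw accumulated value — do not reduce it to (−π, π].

a = (v'−v)/dt = (-0.713500)/0.25 = -2.8540
Δθ = θ'−θ = 0.291780;  (v·dt/L) = 8.3000·0.25/3.0 = 0.691667
tan δ = Δθ·L/(v·dt) = 0.421851  →  δ = 0.3992

δ = 0.3992, a = -2.8540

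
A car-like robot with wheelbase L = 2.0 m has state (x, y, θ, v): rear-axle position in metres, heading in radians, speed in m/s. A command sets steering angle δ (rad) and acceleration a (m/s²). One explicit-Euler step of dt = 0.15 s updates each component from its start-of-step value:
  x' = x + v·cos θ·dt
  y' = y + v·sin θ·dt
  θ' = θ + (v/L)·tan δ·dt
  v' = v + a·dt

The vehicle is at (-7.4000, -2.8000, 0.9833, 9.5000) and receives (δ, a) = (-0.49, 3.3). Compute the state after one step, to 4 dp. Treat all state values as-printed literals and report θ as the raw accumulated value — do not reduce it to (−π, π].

x' = -7.4000 + 9.5000·cos(0.9833)·0.15 = -6.6102
y' = -2.8000 + 9.5000·sin(0.9833)·0.15 = -1.6139
θ' = 0.9833 + (9.5000/2.0)·tan(-0.49)·0.15 = 0.6033
v' = 9.5000 + 3.3000·0.15 = 9.9950

(-6.6102, -1.6139, 0.6033, 9.9950)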